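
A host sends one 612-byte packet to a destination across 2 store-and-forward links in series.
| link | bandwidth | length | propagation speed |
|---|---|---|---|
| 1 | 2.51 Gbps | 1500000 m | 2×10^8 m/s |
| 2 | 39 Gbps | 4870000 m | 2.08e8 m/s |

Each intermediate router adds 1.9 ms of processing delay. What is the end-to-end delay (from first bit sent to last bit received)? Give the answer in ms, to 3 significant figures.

32.8 ms

L = 612 × 8 = 4896 bits.
Transmission delays (L/R per hop): 0.0019506, 0.000125538 ms; sum = 0.00207614 ms.
Propagation delays (d/s per hop): 7.5, 23.4135 ms; sum = 30.9135 ms.
Processing at 1 router(s): 1 × 1.9 ms = 1.9 ms.
End-to-end = 32.8 ms.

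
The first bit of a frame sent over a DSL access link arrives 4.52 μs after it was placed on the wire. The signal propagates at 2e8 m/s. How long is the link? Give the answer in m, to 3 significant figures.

d = s × t_prop = 200000000 × 4.52e-06 = 904 m.

904 m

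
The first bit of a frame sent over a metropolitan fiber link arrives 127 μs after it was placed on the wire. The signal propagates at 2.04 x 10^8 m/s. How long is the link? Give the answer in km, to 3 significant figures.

d = s × t_prop = 204000000 × 0.000127 = 25.9 km.

25.9 km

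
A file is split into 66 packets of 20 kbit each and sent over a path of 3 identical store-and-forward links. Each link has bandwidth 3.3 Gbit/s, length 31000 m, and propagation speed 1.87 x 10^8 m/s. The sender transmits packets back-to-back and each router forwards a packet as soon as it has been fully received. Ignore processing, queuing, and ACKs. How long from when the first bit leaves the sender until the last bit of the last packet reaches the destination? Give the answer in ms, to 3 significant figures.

0.909 ms

Per-hop transmission t_tx = L/R = 20000/3300000000 = 0.00606061 ms.
Per-hop propagation t_prop = 31000/187000000 = 0.165775 ms.
Pipeline fill: first packet needs 3·t_tx to clear all hops; remaining 65 packets each add one t_tx.
Total = (3+66-1)·t_tx + 3·t_prop = 68·0.00606061 + 3·0.165775 = 0.909 ms.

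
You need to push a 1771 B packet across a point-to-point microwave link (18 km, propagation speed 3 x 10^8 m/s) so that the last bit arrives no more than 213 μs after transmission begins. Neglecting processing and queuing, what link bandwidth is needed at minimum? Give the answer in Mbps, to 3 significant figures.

L = 14168 bits.
Propagation delay = 18000 / 300000000 = 60 μs.
Transmission budget = 213 − 60 = 153 μs.
R ≥ L / t_tx = 14168 bits / 0.000153 s = 92.6 Mbps.

92.6 Mbps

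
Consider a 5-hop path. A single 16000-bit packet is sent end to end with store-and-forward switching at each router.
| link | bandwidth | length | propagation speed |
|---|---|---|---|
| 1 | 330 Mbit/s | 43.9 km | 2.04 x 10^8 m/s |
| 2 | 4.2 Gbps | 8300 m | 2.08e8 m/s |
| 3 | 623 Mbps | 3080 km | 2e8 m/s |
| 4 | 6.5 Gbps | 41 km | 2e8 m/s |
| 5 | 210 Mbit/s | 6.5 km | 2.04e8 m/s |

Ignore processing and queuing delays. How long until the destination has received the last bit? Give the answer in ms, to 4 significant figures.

Transmission delays (L/R per hop): 0.0484848, 0.00380952, 0.0256822, 0.00246154, 0.0761905 ms; sum = 0.156629 ms.
Propagation delays (d/s per hop): 0.215196, 0.0399038, 15.4, 0.205, 0.0318627 ms; sum = 15.892 ms.
End-to-end = 16.05 ms.

16.05 ms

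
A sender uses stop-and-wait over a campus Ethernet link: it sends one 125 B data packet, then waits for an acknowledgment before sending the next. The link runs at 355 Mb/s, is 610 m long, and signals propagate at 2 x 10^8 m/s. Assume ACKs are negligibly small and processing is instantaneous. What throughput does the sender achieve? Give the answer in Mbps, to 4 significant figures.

t_tx = L/R = 1000/355000000 = 2.8169e-06 s.
t_prop = 610/200000000 = 3.05e-06 s; RTT = 6.1e-06 s.
Cycle = t_tx + RTT = 8.9169e-06 s.
Throughput = L / cycle = 1000 / 8.9169e-06 = 112.1 Mbps.

112.1 Mbps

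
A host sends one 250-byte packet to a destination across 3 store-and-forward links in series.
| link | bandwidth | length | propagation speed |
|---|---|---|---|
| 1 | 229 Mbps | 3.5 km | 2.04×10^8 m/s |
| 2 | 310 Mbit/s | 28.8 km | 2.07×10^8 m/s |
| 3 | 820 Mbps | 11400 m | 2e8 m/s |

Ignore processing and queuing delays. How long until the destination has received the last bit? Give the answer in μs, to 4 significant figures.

L = 250 × 8 = 2000 bits.
Transmission delays (L/R per hop): 8.73362, 6.45161, 2.43902 μs; sum = 17.6243 μs.
Propagation delays (d/s per hop): 17.1569, 139.13, 57 μs; sum = 213.287 μs.
End-to-end = 230.9 μs.

230.9 μs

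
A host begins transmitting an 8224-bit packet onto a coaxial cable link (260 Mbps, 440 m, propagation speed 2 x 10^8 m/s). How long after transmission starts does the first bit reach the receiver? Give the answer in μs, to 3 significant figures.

First bit experiences only propagation delay: d/s = 440/200000000 = 2.20 μs.

2.20 μs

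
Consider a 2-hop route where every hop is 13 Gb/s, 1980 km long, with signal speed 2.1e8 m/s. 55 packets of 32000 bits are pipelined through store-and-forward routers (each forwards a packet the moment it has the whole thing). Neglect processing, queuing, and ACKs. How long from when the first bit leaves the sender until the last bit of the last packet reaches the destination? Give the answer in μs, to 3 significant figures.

19000 μs

Per-hop transmission t_tx = L/R = 32000/13000000000 = 2.46154 μs.
Per-hop propagation t_prop = 1980000/210000000 = 9428.57 μs.
Pipeline fill: first packet needs 2·t_tx to clear all hops; remaining 54 packets each add one t_tx.
Total = (2+55-1)·t_tx + 2·t_prop = 56·2.46154 + 2·9428.57 = 19000 μs.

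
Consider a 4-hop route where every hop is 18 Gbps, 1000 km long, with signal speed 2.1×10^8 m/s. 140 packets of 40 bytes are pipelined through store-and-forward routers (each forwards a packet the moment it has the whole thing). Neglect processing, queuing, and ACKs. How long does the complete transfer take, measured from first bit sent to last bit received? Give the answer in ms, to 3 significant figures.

Per-hop transmission t_tx = L/R = 320/18000000000 = 1.77778e-05 ms.
Per-hop propagation t_prop = 1000000/210000000 = 4.7619 ms.
Pipeline fill: first packet needs 4·t_tx to clear all hops; remaining 139 packets each add one t_tx.
Total = (4+140-1)·t_tx + 4·t_prop = 143·1.77778e-05 + 4·4.7619 = 19.1 ms.

19.1 ms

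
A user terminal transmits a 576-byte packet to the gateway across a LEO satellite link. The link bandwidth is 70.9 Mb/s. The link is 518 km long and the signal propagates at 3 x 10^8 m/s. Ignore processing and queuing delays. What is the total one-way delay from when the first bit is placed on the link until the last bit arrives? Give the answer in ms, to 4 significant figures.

L = 576 × 8 = 4608 bits.
Transmission delay = L/R = 4608 / 70900000 = 0.0649929 ms.
Propagation delay = d/s = 518000 m / 300000000 m/s = 1.72667 ms.
Total = 1.792 ms.

1.792 ms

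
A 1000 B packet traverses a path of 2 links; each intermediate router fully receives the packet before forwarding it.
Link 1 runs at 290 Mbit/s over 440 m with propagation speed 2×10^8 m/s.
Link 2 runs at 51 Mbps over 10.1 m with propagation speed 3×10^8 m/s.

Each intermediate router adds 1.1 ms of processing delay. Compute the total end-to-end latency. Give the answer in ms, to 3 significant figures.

L = 1000 × 8 = 8000 bits.
Transmission delays (L/R per hop): 0.0275862, 0.156863 ms; sum = 0.184449 ms.
Propagation delays (d/s per hop): 0.0022, 3.36667e-05 ms; sum = 0.00223367 ms.
Processing at 1 router(s): 1 × 1.1 ms = 1.1 ms.
End-to-end = 1.29 ms.

1.29 ms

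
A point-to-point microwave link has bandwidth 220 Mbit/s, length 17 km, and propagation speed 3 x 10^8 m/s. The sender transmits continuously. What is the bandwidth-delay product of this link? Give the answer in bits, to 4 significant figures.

Propagation delay = 17000 / 300000000 = 5.66667e-05 s.
BDP = R × t_prop = 220000000 × 5.66667e-05 = 12466.7 bits.

12470 bits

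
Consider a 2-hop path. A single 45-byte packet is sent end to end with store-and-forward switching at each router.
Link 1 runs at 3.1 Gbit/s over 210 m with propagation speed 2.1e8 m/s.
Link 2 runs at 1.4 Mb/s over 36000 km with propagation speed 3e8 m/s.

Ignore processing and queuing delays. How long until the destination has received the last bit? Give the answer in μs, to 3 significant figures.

L = 45 × 8 = 360 bits.
Transmission delays (L/R per hop): 0.116129, 257.143 μs; sum = 257.259 μs.
Propagation delays (d/s per hop): 1, 120000 μs; sum = 120001 μs.
End-to-end = 120000 μs.

120000 μs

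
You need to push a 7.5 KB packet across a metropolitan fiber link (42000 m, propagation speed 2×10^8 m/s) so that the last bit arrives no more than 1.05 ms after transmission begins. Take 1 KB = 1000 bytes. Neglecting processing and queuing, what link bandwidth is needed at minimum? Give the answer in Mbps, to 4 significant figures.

L = 60000 bits.
Propagation delay = 42000 / 200000000 = 0.21 ms.
Transmission budget = 1.05 − 0.21 = 0.84 ms.
R ≥ L / t_tx = 60000 bits / 0.00084 s = 71.43 Mbps.

71.43 Mbps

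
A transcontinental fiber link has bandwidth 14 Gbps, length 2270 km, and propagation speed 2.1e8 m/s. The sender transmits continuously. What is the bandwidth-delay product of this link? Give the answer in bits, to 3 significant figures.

151000000 bits

Propagation delay = 2270000 / 210000000 = 0.0108095 s.
BDP = R × t_prop = 14000000000 × 0.0108095 = 151333000 bits.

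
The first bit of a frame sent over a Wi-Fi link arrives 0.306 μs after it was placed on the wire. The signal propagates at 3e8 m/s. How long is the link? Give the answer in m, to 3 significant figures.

91.8 m

d = s × t_prop = 300000000 × 3.06e-07 = 91.8 m.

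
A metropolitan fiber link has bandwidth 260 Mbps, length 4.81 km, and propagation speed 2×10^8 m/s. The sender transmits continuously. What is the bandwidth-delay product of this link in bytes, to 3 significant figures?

Propagation delay = 4810 / 200000000 = 2.405e-05 s.
BDP = R × t_prop = 260000000 × 2.405e-05 = 6253 bits.
In bytes: 6253/8 = 782 bytes.

782 bytes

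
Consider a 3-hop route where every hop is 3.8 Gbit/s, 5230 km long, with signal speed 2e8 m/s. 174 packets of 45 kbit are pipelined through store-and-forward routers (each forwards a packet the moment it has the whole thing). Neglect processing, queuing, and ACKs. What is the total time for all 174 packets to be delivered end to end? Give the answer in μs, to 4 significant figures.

80530 μs

Per-hop transmission t_tx = L/R = 45000/3800000000 = 11.8421 μs.
Per-hop propagation t_prop = 5230000/200000000 = 26150 μs.
Pipeline fill: first packet needs 3·t_tx to clear all hops; remaining 173 packets each add one t_tx.
Total = (3+174-1)·t_tx + 3·t_prop = 176·11.8421 + 3·26150 = 80530 μs.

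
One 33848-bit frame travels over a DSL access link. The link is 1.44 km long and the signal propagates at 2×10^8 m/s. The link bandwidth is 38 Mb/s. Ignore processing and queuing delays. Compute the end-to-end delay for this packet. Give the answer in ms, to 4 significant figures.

Transmission delay = L/R = 33848 / 38000000 = 0.890737 ms.
Propagation delay = d/s = 1440 m / 200000000 m/s = 0.0072 ms.
Total = 0.8979 ms.

0.8979 ms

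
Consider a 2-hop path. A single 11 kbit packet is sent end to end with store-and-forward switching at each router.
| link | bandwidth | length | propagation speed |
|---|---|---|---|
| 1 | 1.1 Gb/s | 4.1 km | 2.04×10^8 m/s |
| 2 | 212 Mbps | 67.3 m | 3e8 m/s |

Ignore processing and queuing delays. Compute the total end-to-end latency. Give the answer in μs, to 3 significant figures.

82.2 μs

L = 11000 bits.
Transmission delays (L/R per hop): 10, 51.8868 μs; sum = 61.8868 μs.
Propagation delays (d/s per hop): 20.098, 0.224333 μs; sum = 20.3224 μs.
End-to-end = 82.2 μs.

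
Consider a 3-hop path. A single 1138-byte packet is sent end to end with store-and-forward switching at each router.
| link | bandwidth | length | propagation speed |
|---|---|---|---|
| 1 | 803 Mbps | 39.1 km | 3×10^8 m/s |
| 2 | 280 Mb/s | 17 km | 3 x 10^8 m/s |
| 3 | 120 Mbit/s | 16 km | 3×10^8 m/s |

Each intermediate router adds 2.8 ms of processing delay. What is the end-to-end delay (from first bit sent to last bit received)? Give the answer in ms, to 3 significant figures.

5.96 ms

L = 1138 × 8 = 9104 bits.
Transmission delays (L/R per hop): 0.0113375, 0.0325143, 0.0758667 ms; sum = 0.119718 ms.
Propagation delays (d/s per hop): 0.130333, 0.0566667, 0.0533333 ms; sum = 0.240333 ms.
Processing at 2 router(s): 2 × 2.8 ms = 5.6 ms.
End-to-end = 5.96 ms.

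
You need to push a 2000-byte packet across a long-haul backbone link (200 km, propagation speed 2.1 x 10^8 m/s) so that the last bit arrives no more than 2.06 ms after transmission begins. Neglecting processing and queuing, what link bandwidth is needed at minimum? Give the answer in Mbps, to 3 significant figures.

14.4 Mbps

L = 16000 bits.
Propagation delay = 200000 / 210000000 = 0.952381 ms.
Transmission budget = 2.06 − 0.952381 = 1.10762 ms.
R ≥ L / t_tx = 16000 bits / 0.00110762 s = 14.4 Mbps.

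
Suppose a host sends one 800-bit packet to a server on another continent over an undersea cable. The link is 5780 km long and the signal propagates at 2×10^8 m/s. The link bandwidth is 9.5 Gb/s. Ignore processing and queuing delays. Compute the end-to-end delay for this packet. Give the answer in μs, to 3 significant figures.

Transmission delay = L/R = 800 / 9500000000 = 0.0842105 μs.
Propagation delay = d/s = 5780000 m / 200000000 m/s = 28900 μs.
Total = 28900 μs.

28900 μs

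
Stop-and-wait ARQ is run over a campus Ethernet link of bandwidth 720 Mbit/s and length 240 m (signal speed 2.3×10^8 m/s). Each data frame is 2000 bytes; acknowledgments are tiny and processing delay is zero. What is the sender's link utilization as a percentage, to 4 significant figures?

91.41 %

t_tx = L/R = 16000/720000000 = 2.22222e-05 s.
t_prop = 240/2.3e+08 = 1.04348e-06 s; RTT = 2.08696e-06 s.
Cycle = t_tx + RTT = 2.43092e-05 s.
Utilization = t_tx / cycle = 2.22222e-05/2.43092e-05 = 91.41 %.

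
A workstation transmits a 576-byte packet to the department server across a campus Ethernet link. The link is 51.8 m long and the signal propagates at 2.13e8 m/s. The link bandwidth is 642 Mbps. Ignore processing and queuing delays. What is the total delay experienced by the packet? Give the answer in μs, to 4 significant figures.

L = 576 × 8 = 4608 bits.
Transmission delay = L/R = 4608 / 642000000 = 7.17757 μs.
Propagation delay = d/s = 51.8 m / 213000000 m/s = 0.243192 μs.
Total = 7.421 μs.

7.421 μs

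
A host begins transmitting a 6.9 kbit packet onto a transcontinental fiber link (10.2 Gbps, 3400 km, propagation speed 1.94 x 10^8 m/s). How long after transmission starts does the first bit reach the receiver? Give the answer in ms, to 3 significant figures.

First bit experiences only propagation delay: d/s = 3400000/194000000 = 17.5 ms.

17.5 ms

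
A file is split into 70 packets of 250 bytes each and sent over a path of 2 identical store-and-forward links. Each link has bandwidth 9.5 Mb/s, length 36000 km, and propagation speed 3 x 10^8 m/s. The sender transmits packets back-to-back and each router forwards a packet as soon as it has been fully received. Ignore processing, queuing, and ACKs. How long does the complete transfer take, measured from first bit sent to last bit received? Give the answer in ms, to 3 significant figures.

Per-hop transmission t_tx = L/R = 2000/9500000 = 0.210526 ms.
Per-hop propagation t_prop = 36000000/300000000 = 120 ms.
Pipeline fill: first packet needs 2·t_tx to clear all hops; remaining 69 packets each add one t_tx.
Total = (2+70-1)·t_tx + 2·t_prop = 71·0.210526 + 2·120 = 255 ms.

255 ms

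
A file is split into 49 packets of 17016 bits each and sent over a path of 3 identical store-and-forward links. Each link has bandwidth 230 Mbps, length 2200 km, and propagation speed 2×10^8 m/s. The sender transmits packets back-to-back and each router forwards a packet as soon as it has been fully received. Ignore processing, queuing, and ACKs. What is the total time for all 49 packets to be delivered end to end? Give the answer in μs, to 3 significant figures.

Per-hop transmission t_tx = L/R = 17016/230000000 = 73.9826 μs.
Per-hop propagation t_prop = 2200000/200000000 = 11000 μs.
Pipeline fill: first packet needs 3·t_tx to clear all hops; remaining 48 packets each add one t_tx.
Total = (3+49-1)·t_tx + 3·t_prop = 51·73.9826 + 3·11000 = 36800 μs.

36800 μs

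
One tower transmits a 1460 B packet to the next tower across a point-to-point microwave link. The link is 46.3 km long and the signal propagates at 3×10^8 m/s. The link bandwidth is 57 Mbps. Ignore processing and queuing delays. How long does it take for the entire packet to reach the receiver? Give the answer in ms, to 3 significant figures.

0.359 ms

L = 1460 × 8 = 11680 bits.
Transmission delay = L/R = 11680 / 57000000 = 0.204912 ms.
Propagation delay = d/s = 46300 m / 300000000 m/s = 0.154333 ms.
Total = 0.359 ms.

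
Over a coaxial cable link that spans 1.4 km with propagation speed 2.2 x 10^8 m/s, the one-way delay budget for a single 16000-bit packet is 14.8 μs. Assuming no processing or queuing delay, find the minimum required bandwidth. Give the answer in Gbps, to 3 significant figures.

1.90 Gbps

Propagation delay = 1400 / 2.2e+08 = 6.36364 μs.
Transmission budget = 14.8 − 6.36364 = 8.43636 μs.
R ≥ L / t_tx = 16000 bits / 8.43636e-06 s = 1.90 Gbps.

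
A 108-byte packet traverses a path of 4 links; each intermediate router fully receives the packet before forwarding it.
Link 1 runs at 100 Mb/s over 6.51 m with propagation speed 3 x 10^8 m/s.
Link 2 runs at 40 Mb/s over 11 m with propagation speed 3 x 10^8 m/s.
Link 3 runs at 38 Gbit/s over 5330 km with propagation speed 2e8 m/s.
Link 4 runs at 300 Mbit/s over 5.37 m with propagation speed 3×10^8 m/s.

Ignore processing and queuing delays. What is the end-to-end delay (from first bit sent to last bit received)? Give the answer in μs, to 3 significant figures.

26700 μs

L = 108 × 8 = 864 bits.
Transmission delays (L/R per hop): 8.64, 21.6, 0.0227368, 2.88 μs; sum = 33.1427 μs.
Propagation delays (d/s per hop): 0.0217, 0.0366667, 26650, 0.0179 μs; sum = 26650.1 μs.
End-to-end = 26700 μs.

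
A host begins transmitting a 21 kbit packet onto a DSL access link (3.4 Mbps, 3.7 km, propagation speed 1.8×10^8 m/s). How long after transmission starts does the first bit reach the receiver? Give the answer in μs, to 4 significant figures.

20.56 μs

First bit experiences only propagation delay: d/s = 3700/180000000 = 20.56 μs.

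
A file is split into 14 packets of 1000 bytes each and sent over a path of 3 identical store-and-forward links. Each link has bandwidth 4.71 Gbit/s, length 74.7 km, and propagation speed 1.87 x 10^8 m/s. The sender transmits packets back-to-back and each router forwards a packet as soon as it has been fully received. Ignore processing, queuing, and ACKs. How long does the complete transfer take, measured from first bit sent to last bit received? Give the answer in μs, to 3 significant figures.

1230 μs

Per-hop transmission t_tx = L/R = 8000/4710000000 = 1.69851 μs.
Per-hop propagation t_prop = 74700/187000000 = 399.465 μs.
Pipeline fill: first packet needs 3·t_tx to clear all hops; remaining 13 packets each add one t_tx.
Total = (3+14-1)·t_tx + 3·t_prop = 16·1.69851 + 3·399.465 = 1230 μs.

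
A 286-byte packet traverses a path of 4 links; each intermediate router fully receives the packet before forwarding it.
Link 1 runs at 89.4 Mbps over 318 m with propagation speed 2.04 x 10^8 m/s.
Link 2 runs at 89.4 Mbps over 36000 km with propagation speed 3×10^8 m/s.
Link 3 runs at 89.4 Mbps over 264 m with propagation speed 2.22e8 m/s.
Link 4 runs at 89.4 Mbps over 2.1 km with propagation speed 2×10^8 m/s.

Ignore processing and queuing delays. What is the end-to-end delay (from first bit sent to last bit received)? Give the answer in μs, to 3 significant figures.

120000 μs

L = 286 × 8 = 2288 bits.
Transmission delay per hop = L/R = 2288/89400000 = 25.5928 μs; 4 hops → 102.371 μs.
Propagation delays (d/s per hop): 1.55882, 120000, 1.18919, 10.5 μs; sum = 120013 μs.
End-to-end = 120000 μs.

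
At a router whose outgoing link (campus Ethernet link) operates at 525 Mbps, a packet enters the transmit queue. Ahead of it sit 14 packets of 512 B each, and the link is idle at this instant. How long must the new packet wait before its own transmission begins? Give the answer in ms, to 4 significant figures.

Each queued packet: L/R = 4096/525000000 = 0.0078019 ms.
14 queued → 0.109227 ms.
Queuing delay = 0.1092 ms.

0.1092 ms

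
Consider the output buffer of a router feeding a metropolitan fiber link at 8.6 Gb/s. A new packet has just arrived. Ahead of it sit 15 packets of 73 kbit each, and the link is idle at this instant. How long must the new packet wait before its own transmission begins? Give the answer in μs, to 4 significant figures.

127.3 μs

Each queued packet: L/R = 73000/8600000000 = 8.48837 μs.
15 queued → 127.326 μs.
Queuing delay = 127.3 μs.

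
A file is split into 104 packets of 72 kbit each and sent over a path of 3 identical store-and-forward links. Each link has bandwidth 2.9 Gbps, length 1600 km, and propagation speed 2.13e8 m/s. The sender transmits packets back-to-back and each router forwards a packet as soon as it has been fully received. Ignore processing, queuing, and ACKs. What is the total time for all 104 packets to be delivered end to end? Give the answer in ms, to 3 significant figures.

25.2 ms

Per-hop transmission t_tx = L/R = 72000/2900000000 = 0.0248276 ms.
Per-hop propagation t_prop = 1600000/213000000 = 7.51174 ms.
Pipeline fill: first packet needs 3·t_tx to clear all hops; remaining 103 packets each add one t_tx.
Total = (3+104-1)·t_tx + 3·t_prop = 106·0.0248276 + 3·7.51174 = 25.2 ms.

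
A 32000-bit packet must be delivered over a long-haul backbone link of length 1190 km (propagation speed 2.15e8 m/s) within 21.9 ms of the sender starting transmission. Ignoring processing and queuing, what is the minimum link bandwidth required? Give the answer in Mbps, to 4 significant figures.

Propagation delay = 1190000 / 215000000 = 5.53488 ms.
Transmission budget = 21.9 − 5.53488 = 16.3651 ms.
R ≥ L / t_tx = 32000 bits / 0.0163651 s = 1.955 Mbps.

1.955 Mbps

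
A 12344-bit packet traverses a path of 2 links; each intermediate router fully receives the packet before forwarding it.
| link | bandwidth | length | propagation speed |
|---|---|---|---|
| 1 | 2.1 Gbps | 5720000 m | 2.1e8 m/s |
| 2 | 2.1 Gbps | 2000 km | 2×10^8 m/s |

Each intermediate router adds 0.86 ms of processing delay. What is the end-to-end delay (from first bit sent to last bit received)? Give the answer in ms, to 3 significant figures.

38.1 ms

Transmission delay per hop = L/R = 12344/2100000000 = 0.0058781 ms; 2 hops → 0.0117562 ms.
Propagation delays (d/s per hop): 27.2381, 10 ms; sum = 37.2381 ms.
Processing at 1 router(s): 1 × 0.86 ms = 0.86 ms.
End-to-end = 38.1 ms.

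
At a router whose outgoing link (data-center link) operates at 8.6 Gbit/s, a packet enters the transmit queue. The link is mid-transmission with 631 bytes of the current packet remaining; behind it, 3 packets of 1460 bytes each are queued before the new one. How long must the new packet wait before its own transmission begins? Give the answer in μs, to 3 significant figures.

Each queued packet: L/R = 11680/8600000000 = 1.35814 μs.
3 queued → 4.07442 μs.
Plus remaining 5048 bits of current packet: 0.586977 μs.
Queuing delay = 4.66 μs.

4.66 μs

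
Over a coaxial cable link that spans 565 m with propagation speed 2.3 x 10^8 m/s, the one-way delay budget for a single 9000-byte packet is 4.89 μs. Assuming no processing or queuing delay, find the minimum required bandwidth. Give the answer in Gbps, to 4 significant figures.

29.59 Gbps

L = 72000 bits.
Propagation delay = 565 / 2.3e+08 = 2.45652 μs.
Transmission budget = 4.89 − 2.45652 = 2.43348 μs.
R ≥ L / t_tx = 72000 bits / 2.43348e-06 s = 29.59 Gbps.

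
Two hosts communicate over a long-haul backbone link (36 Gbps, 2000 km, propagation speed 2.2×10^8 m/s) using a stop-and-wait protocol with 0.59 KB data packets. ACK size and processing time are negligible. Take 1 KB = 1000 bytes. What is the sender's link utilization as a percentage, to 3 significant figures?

t_tx = L/R = 4720/36000000000 = 1.31111e-07 s.
t_prop = 2000000/2.2e+08 = 0.00909091 s; RTT = 0.0181818 s.
Cycle = t_tx + RTT = 0.0181819 s.
Utilization = t_tx / cycle = 1.31111e-07/0.0181819 = 0.000721 %.

0.000721 %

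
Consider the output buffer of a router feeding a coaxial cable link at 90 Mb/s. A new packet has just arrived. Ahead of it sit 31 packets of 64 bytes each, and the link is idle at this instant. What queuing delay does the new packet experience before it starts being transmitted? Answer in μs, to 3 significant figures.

Each queued packet: L/R = 512/90000000 = 5.68889 μs.
31 queued → 176.356 μs.
Queuing delay = 176 μs.

176 μs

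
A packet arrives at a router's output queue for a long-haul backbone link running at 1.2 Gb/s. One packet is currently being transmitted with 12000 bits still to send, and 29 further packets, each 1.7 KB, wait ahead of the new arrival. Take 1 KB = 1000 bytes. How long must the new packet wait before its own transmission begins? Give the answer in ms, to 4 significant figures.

0.3387 ms

Each queued packet: L/R = 13600/1200000000 = 0.0113333 ms.
29 queued → 0.328667 ms.
Plus remaining 12000 bits of current packet: 0.01 ms.
Queuing delay = 0.3387 ms.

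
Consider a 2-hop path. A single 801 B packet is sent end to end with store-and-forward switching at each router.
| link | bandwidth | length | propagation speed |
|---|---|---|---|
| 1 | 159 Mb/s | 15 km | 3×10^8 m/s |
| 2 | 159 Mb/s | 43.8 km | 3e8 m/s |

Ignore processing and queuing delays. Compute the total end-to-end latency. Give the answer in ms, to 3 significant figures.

L = 801 × 8 = 6408 bits.
Transmission delay per hop = L/R = 6408/159000000 = 0.0403019 ms; 2 hops → 0.0806038 ms.
Propagation delays (d/s per hop): 0.05, 0.146 ms; sum = 0.196 ms.
End-to-end = 0.277 ms.

0.277 ms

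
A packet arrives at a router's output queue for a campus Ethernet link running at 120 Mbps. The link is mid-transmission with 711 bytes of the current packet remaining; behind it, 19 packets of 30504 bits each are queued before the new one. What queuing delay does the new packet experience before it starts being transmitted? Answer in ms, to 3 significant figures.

4.88 ms

Each queued packet: L/R = 30504/120000000 = 0.2542 ms.
19 queued → 4.8298 ms.
Plus remaining 5688 bits of current packet: 0.0474 ms.
Queuing delay = 4.88 ms.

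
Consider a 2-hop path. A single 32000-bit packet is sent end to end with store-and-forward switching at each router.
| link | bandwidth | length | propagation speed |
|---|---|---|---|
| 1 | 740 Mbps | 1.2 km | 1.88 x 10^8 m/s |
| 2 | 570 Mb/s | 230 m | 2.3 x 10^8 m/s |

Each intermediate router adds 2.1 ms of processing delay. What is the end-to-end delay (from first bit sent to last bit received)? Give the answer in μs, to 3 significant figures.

Transmission delays (L/R per hop): 43.2432, 56.1404 μs; sum = 99.3836 μs.
Propagation delays (d/s per hop): 6.38298, 1 μs; sum = 7.38298 μs.
Processing at 1 router(s): 1 × 2.1 ms = 2100 μs.
End-to-end = 2210 μs.

2210 μs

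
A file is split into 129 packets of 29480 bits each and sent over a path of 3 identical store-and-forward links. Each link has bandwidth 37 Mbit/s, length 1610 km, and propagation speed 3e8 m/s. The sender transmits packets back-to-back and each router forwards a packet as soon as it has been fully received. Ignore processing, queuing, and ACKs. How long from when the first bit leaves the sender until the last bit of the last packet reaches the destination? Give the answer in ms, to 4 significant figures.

120.5 ms

Per-hop transmission t_tx = L/R = 29480/37000000 = 0.796757 ms.
Per-hop propagation t_prop = 1610000/300000000 = 5.36667 ms.
Pipeline fill: first packet needs 3·t_tx to clear all hops; remaining 128 packets each add one t_tx.
Total = (3+129-1)·t_tx + 3·t_prop = 131·0.796757 + 3·5.36667 = 120.5 ms.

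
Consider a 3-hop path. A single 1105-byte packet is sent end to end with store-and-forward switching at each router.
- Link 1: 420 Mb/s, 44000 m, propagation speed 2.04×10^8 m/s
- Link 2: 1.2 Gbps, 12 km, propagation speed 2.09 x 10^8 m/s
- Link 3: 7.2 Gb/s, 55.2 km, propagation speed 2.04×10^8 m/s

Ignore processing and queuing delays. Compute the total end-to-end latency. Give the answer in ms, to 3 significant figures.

0.573 ms

L = 1105 × 8 = 8840 bits.
Transmission delays (L/R per hop): 0.0210476, 0.00736667, 0.00122778 ms; sum = 0.0296421 ms.
Propagation delays (d/s per hop): 0.215686, 0.0574163, 0.270588 ms; sum = 0.543691 ms.
End-to-end = 0.573 ms.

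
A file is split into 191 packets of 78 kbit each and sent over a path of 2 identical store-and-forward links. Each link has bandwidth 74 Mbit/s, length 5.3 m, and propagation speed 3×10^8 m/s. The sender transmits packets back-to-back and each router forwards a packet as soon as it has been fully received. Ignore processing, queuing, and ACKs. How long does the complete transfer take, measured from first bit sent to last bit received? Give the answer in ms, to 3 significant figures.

202 ms

Per-hop transmission t_tx = L/R = 78000/74000000 = 1.05405 ms.
Per-hop propagation t_prop = 5.3/300000000 = 1.76667e-05 ms.
Pipeline fill: first packet needs 2·t_tx to clear all hops; remaining 190 packets each add one t_tx.
Total = (2+191-1)·t_tx + 2·t_prop = 192·1.05405 + 2·1.76667e-05 = 202 ms.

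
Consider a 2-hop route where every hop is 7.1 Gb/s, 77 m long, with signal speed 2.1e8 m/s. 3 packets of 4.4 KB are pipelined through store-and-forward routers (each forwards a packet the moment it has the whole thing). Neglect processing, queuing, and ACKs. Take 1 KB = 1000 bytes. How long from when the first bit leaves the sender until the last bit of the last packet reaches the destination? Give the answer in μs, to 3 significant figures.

20.6 μs

Per-hop transmission t_tx = L/R = 35200/7100000000 = 4.95775 μs.
Per-hop propagation t_prop = 77/210000000 = 0.366667 μs.
Pipeline fill: first packet needs 2·t_tx to clear all hops; remaining 2 packets each add one t_tx.
Total = (2+3-1)·t_tx + 2·t_prop = 4·4.95775 + 2·0.366667 = 20.6 μs.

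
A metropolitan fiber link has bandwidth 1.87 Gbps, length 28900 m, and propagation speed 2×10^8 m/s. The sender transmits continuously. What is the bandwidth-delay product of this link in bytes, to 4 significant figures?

Propagation delay = 28900 / 200000000 = 0.0001445 s.
BDP = R × t_prop = 1870000000 × 0.0001445 = 270215 bits.
In bytes: 270215/8 = 33780 bytes.

33780 bytes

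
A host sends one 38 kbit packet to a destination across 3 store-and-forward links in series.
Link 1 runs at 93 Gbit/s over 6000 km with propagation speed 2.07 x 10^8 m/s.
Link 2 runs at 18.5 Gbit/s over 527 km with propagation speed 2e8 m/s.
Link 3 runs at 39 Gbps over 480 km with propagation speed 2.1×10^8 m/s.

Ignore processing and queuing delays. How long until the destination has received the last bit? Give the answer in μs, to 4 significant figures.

L = 38000 bits.
Transmission delays (L/R per hop): 0.408602, 2.05405, 0.974359 μs; sum = 3.43702 μs.
Propagation delays (d/s per hop): 28985.5, 2635, 2285.71 μs; sum = 33906.2 μs.
End-to-end = 33910 μs.

33910 μs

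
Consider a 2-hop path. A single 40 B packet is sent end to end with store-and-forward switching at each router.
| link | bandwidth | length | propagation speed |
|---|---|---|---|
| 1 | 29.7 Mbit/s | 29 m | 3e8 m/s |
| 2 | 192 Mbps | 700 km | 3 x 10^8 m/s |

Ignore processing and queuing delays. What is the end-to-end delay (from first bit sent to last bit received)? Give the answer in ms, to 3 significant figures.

2.35 ms

L = 40 × 8 = 320 bits.
Transmission delays (L/R per hop): 0.0107744, 0.00166667 ms; sum = 0.0124411 ms.
Propagation delays (d/s per hop): 9.66667e-05, 2.33333 ms; sum = 2.33343 ms.
End-to-end = 2.35 ms.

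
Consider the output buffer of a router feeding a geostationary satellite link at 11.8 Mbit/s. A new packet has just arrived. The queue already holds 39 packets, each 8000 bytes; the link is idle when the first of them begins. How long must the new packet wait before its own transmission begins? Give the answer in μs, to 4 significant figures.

Each queued packet: L/R = 64000/11800000 = 5423.73 μs.
39 queued → 211525 μs.
Queuing delay = 211500 μs.

211500 μs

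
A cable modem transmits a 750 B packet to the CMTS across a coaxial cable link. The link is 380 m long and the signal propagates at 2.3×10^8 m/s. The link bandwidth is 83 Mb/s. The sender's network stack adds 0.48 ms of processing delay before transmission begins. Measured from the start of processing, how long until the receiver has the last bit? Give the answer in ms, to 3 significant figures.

0.554 ms

L = 750 × 8 = 6000 bits.
Transmission delay = L/R = 6000 / 83000000 = 0.0722892 ms.
Propagation delay = d/s = 380 m / 2.3e+08 m/s = 0.00165217 ms.
Plus processing delay 0.48 ms = 0.48 ms.
Total = 0.554 ms.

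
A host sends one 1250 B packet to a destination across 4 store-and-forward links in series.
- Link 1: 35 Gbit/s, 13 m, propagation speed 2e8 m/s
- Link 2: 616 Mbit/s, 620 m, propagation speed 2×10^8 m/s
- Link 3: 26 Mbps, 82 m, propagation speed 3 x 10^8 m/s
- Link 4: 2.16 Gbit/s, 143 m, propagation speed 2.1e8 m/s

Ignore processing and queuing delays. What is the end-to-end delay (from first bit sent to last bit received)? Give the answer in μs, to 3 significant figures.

410 μs

L = 1250 × 8 = 10000 bits.
Transmission delays (L/R per hop): 0.285714, 16.2338, 384.615, 4.62963 μs; sum = 405.764 μs.
Propagation delays (d/s per hop): 0.065, 3.1, 0.273333, 0.680952 μs; sum = 4.11929 μs.
End-to-end = 410 μs.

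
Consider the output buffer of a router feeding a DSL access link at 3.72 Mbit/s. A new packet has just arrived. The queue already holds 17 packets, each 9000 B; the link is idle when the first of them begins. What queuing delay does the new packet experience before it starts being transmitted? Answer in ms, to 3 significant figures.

329 ms

Each queued packet: L/R = 72000/3720000 = 19.3548 ms.
17 queued → 329.032 ms.
Queuing delay = 329 ms.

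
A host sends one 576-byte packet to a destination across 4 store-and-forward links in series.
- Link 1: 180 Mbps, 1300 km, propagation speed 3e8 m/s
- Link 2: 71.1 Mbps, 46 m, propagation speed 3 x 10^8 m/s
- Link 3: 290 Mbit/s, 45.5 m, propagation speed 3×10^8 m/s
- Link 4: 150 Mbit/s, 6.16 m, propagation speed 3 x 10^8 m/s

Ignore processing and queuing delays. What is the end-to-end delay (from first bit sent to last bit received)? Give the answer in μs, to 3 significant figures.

L = 576 × 8 = 4608 bits.
Transmission delays (L/R per hop): 25.6, 64.8101, 15.8897, 30.72 μs; sum = 137.02 μs.
Propagation delays (d/s per hop): 4333.33, 0.153333, 0.151667, 0.0205333 μs; sum = 4333.66 μs.
End-to-end = 4470 μs.

4470 μs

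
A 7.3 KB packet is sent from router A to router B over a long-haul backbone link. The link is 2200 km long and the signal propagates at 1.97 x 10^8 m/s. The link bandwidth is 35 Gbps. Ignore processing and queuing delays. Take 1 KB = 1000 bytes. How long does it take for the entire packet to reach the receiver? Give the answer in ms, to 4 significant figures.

L = 58400 bits.
Transmission delay = L/R = 58400 / 35000000000 = 0.00166857 ms.
Propagation delay = d/s = 2200000 m / 197000000 m/s = 11.1675 ms.
Total = 11.17 ms.

11.17 ms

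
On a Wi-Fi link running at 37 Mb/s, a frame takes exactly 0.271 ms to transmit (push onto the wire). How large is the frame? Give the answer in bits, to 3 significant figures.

L = R × t_tx = 37000000 b/s × 0.000271 s = 10027 bits.

10000 bits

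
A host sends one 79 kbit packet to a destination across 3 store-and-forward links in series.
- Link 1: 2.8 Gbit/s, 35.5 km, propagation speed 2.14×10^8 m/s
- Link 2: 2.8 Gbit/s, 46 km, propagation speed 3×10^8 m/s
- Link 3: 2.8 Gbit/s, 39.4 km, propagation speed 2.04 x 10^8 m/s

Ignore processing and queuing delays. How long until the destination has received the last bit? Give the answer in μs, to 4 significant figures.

L = 79000 bits.
Transmission delay per hop = L/R = 79000/2800000000 = 28.2143 μs; 3 hops → 84.6429 μs.
Propagation delays (d/s per hop): 165.888, 153.333, 193.137 μs; sum = 512.358 μs.
End-to-end = 597.0 μs.

597.0 μs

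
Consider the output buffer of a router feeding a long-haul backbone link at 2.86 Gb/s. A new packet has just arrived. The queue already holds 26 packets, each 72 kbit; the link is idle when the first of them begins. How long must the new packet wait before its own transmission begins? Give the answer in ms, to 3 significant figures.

Each queued packet: L/R = 72000/2860000000 = 0.0251748 ms.
26 queued → 0.654545 ms.
Queuing delay = 0.655 ms.

0.655 ms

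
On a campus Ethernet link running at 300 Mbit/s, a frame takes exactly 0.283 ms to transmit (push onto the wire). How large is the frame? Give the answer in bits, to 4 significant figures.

84900 bits

L = R × t_tx = 300000000 b/s × 0.000283 s = 84900 bits.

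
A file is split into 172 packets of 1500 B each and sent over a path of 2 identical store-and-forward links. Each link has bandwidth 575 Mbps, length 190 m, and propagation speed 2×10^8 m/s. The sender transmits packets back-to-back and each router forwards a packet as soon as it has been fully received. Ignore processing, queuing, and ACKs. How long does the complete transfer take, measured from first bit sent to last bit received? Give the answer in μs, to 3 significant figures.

Per-hop transmission t_tx = L/R = 12000/575000000 = 20.8696 μs.
Per-hop propagation t_prop = 190/200000000 = 0.95 μs.
Pipeline fill: first packet needs 2·t_tx to clear all hops; remaining 171 packets each add one t_tx.
Total = (2+172-1)·t_tx + 2·t_prop = 173·20.8696 + 2·0.95 = 3610 μs.

3610 μs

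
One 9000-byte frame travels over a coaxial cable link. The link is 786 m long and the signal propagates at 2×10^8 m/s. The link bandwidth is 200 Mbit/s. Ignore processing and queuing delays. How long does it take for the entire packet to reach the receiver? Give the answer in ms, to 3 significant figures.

0.364 ms

L = 9000 × 8 = 72000 bits.
Transmission delay = L/R = 72000 / 200000000 = 0.36 ms.
Propagation delay = d/s = 786 m / 200000000 m/s = 0.00393 ms.
Total = 0.364 ms.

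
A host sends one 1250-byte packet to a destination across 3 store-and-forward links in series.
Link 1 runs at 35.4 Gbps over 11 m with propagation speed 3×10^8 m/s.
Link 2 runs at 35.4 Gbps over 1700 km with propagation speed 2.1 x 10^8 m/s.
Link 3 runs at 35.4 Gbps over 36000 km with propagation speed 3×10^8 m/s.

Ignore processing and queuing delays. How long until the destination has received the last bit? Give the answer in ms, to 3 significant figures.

L = 1250 × 8 = 10000 bits.
Transmission delay per hop = L/R = 10000/35400000000 = 0.000282486 ms; 3 hops → 0.000847458 ms.
Propagation delays (d/s per hop): 3.66667e-05, 8.09524, 120 ms; sum = 128.095 ms.
End-to-end = 128 ms.

128 ms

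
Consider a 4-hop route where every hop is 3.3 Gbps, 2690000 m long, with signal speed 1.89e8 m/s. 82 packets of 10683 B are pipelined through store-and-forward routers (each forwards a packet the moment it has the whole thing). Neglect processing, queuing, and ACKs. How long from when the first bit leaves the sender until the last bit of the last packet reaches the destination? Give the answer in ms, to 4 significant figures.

59.13 ms

Per-hop transmission t_tx = L/R = 85464/3300000000 = 0.0258982 ms.
Per-hop propagation t_prop = 2690000/189000000 = 14.2328 ms.
Pipeline fill: first packet needs 4·t_tx to clear all hops; remaining 81 packets each add one t_tx.
Total = (4+82-1)·t_tx + 4·t_prop = 85·0.0258982 + 4·14.2328 = 59.13 ms.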